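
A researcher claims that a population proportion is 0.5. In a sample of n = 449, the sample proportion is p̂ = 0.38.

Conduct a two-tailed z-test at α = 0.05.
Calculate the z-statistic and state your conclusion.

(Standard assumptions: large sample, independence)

H₀: p = 0.5, H₁: p ≠ 0.5
Standard error: SE = √(p₀(1-p₀)/n) = √(0.5×0.5/449) = 0.023596
z-statistic: z = (p̂ - p₀)/SE = (0.38 - 0.5)/0.023596 = -5.0856
Critical value: z_0.025 = ±1.960
p-value < 0.0001
Decision: reject H₀ at α = 0.05

Answer: z = -5.0856, reject H₀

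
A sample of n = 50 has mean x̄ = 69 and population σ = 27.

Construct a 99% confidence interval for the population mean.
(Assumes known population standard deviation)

Confidence level: 99%, α = 0.01
z_0.005 = 2.576
SE = σ/√n = 27/√50 = 3.8184
Margin of error = 2.576 × 3.8184 = 9.8362
CI: x̄ ± margin = 69 ± 9.8362
CI: (59.1638, 78.8362)

Answer: (59.1638, 78.8362)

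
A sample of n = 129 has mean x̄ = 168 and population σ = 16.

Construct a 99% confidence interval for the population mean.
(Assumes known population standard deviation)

Answer: (164.3712, 171.6288)

Derivation:
Confidence level: 99%, α = 0.01
z_0.005 = 2.576
SE = σ/√n = 16/√129 = 1.4087
Margin of error = 2.576 × 1.4087 = 3.6288
CI: x̄ ± margin = 168 ± 3.6288
CI: (164.3712, 171.6288)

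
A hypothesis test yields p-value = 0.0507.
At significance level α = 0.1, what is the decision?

Compare p-value to α:
0.0507 < 0.1
Decision: reject H₀

Answer: reject H₀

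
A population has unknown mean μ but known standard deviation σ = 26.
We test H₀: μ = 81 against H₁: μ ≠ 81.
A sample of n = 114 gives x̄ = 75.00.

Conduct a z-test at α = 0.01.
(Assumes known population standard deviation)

Answer: z = -2.4640, fail to reject H₀

Derivation:
Standard error: SE = σ/√n = 26/√114 = 2.4351
z-statistic: z = (x̄ - μ₀)/SE = (75.00 - 81)/2.4351 = -2.4640
Critical value: ±2.576
p-value = 0.0137
Decision: fail to reject H₀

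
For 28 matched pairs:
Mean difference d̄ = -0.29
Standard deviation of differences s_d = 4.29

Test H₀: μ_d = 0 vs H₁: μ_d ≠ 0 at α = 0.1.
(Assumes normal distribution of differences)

Answer: t = -0.3577, fail to reject H₀

Derivation:
df = n - 1 = 27
SE = s_d/√n = 4.29/√28 = 0.8107
t = d̄/SE = -0.29/0.8107 = -0.3577
Critical value: t_{0.05,27} = ±1.703
p-value ≈ 0.7233
Decision: fail to reject H₀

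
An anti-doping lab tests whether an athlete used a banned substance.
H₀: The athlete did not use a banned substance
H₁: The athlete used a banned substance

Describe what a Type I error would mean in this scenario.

Type I error (α): Rejecting H₀ when H₀ is true
Type II error (β): Failing to reject H₀ when H₁ is true

Answer: Falsely accusing a clean athlete of doping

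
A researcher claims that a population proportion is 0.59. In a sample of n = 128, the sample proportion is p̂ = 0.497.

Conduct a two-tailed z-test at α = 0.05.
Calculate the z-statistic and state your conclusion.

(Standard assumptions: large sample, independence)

Answer: z = -2.1393, reject H₀

Derivation:
H₀: p = 0.59, H₁: p ≠ 0.59
Standard error: SE = √(p₀(1-p₀)/n) = √(0.59×0.41/128) = 0.043472
z-statistic: z = (p̂ - p₀)/SE = (0.497 - 0.59)/0.043472 = -2.1393
Critical value: z_0.025 = ±1.960
p-value = 0.0324
Decision: reject H₀ at α = 0.05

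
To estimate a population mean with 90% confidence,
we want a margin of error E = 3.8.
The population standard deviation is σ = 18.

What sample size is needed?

z_0.05 = 1.645
n = (z×σ/E)² = (1.645×18/3.8)²
n = 60.7169
Round up: n = 61

Answer: n = 61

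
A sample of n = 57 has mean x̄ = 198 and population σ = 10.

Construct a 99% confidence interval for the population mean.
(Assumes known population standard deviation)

Confidence level: 99%, α = 0.01
z_0.005 = 2.576
SE = σ/√n = 10/√57 = 1.3245
Margin of error = 2.576 × 1.3245 = 3.4119
CI: x̄ ± margin = 198 ± 3.4119
CI: (194.5881, 201.4119)

Answer: (194.5881, 201.4119)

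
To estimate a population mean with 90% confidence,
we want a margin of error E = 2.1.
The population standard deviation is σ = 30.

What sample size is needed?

z_0.05 = 1.645
n = (z×σ/E)² = (1.645×30/2.1)²
n = 552.2500
Round up: n = 553

Answer: n = 553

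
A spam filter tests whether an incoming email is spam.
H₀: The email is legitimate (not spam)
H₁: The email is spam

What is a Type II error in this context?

Answer: Letting a spam email through to the inbox

Derivation:
Type I error: rejecting H₀ when it is actually true (false positive).
Type II error: failing to reject H₀ when H₁ is actually true (false negative).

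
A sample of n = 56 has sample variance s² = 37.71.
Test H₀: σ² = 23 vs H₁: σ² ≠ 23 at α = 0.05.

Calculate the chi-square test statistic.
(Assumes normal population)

df = n - 1 = 55
χ² = (n-1)s²/σ₀² = 55×37.71/23 = 90.1761
Critical values: χ²_{0.975,55} = 36.398, χ²_{0.025,55} = 77.380
Rejection region: χ² < 36.398 or χ² > 77.380
Decision: reject H₀

Answer: χ² = 90.1761, reject H₀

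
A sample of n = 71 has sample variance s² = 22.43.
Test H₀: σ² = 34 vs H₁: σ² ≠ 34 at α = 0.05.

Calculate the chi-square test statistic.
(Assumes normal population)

Answer: χ² = 46.1794, reject H₀

Derivation:
df = n - 1 = 70
χ² = (n-1)s²/σ₀² = 70×22.43/34 = 46.1794
Critical values: χ²_{0.975,70} = 48.758, χ²_{0.025,70} = 95.023
Rejection region: χ² < 48.758 or χ² > 95.023
Decision: reject H₀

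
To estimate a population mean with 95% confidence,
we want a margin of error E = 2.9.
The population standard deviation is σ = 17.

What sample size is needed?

Answer: n = 133

Derivation:
z_0.025 = 1.960
n = (z×σ/E)² = (1.960×17/2.9)²
n = 132.0122
Round up: n = 133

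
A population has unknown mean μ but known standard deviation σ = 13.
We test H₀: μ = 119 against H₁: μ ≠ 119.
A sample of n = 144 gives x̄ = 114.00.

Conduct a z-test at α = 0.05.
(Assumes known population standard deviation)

Standard error: SE = σ/√n = 13/√144 = 1.0833
z-statistic: z = (x̄ - μ₀)/SE = (114.00 - 119)/1.0833 = -4.6155
Critical value: ±1.960
p-value < 0.0001
Decision: reject H₀

Answer: z = -4.6155, reject H₀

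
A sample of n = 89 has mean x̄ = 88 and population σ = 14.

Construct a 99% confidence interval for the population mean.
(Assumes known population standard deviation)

Answer: (84.1772, 91.8228)

Derivation:
Confidence level: 99%, α = 0.01
z_0.005 = 2.576
SE = σ/√n = 14/√89 = 1.4840
Margin of error = 2.576 × 1.4840 = 3.8228
CI: x̄ ± margin = 88 ± 3.8228
CI: (84.1772, 91.8228)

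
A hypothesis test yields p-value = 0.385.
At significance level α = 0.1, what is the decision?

Compare p-value to α:
0.385 ≥ 0.1
Decision: fail to reject H₀

Answer: fail to reject H₀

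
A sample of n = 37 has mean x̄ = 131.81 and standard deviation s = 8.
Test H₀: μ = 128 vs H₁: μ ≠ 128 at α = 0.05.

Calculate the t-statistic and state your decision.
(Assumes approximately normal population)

df = n - 1 = 36
SE = s/√n = 8/√37 = 1.3152
t = (x̄ - μ₀)/SE = (131.81 - 128)/1.3152 = 2.8969
Critical value: t_{0.025,36} = ±2.028
p-value ≈ 0.0064
Decision: reject H₀

Answer: t = 2.8969, reject H₀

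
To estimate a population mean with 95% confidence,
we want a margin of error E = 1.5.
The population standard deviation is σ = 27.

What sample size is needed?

z_0.025 = 1.960
n = (z×σ/E)² = (1.960×27/1.5)²
n = 1244.6784
Round up: n = 1245

Answer: n = 1245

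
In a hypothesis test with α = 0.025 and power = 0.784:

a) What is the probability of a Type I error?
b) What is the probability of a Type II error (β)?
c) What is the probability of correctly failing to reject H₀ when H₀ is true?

a) Type I error probability = α = 0.025
b) Power = P(reject H₀ | H₁ true) = 1 - β = 0.784, so Type II error probability = β = 1 - Power = 0.216
c) P(fail to reject H₀ | H₀ true) = 1 - α = 0.975

Answer: a) 0.025, b) 0.216, c) 0.975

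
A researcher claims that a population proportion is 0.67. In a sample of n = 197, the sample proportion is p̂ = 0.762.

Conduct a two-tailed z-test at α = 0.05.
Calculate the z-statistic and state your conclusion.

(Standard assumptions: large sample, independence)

H₀: p = 0.67, H₁: p ≠ 0.67
Standard error: SE = √(p₀(1-p₀)/n) = √(0.67×0.33/197) = 0.033501
z-statistic: z = (p̂ - p₀)/SE = (0.762 - 0.67)/0.033501 = 2.7462
Critical value: z_0.025 = ±1.960
p-value = 0.0060
Decision: reject H₀ at α = 0.05

Answer: z = 2.7462, reject H₀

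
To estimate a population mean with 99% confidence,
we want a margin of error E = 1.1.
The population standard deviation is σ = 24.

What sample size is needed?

z_0.005 = 2.576
n = (z×σ/E)² = (2.576×24/1.1)²
n = 3158.8487
Round up: n = 3159

Answer: n = 3159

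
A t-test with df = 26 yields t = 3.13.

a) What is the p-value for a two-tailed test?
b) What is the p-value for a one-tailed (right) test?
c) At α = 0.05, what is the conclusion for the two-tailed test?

Using t-distribution with df = 26:
a) Two-tailed: p = 2×P(T > 3.13) = 0.0043
b) One-tailed: p = P(T > 3.13) = 0.0021
c) 0.0043 < 0.05, reject H₀

Answer: a) 0.0043, b) 0.0021, c) reject H₀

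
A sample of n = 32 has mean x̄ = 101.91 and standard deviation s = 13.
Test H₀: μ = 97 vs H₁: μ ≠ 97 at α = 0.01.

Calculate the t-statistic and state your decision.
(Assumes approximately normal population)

df = n - 1 = 31
SE = s/√n = 13/√32 = 2.2981
t = (x̄ - μ₀)/SE = (101.91 - 97)/2.2981 = 2.1365
Critical value: t_{0.005,31} = ±2.744
p-value ≈ 0.0406
Decision: fail to reject H₀

Answer: t = 2.1365, fail to reject H₀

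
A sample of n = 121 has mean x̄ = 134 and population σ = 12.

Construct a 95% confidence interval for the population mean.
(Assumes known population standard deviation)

Answer: (131.8618, 136.1382)

Derivation:
Confidence level: 95%, α = 0.05
z_0.025 = 1.960
SE = σ/√n = 12/√121 = 1.0909
Margin of error = 1.960 × 1.0909 = 2.1382
CI: x̄ ± margin = 134 ± 2.1382
CI: (131.8618, 136.1382)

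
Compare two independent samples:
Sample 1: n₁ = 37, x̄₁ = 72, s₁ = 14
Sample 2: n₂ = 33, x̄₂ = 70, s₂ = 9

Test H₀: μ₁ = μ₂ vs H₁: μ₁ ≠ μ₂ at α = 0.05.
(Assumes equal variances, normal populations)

Answer: t = 0.7013, fail to reject H₀

Derivation:
Pooled variance: s²_p = [36×14² + 32×9²]/(68) = 141.8824
s_p = 11.9114
SE = s_p×√(1/n₁ + 1/n₂) = 11.9114×√(1/37 + 1/33) = 2.8520
t = (x̄₁ - x̄₂)/SE = (72 - 70)/2.8520 = 0.7013
df = 68, t-critical = ±1.995
Decision: fail to reject H₀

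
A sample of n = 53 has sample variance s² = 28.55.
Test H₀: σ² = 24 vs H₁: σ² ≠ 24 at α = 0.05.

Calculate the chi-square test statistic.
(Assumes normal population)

Answer: χ² = 61.8583, fail to reject H₀

Derivation:
df = n - 1 = 52
χ² = (n-1)s²/σ₀² = 52×28.55/24 = 61.8583
Critical values: χ²_{0.975,52} = 33.968, χ²_{0.025,52} = 73.810
Rejection region: χ² < 33.968 or χ² > 73.810
Decision: fail to reject H₀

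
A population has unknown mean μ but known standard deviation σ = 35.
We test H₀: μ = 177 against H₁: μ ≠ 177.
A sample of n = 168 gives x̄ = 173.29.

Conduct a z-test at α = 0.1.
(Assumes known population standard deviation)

Standard error: SE = σ/√n = 35/√168 = 2.7003
z-statistic: z = (x̄ - μ₀)/SE = (173.29 - 177)/2.7003 = -1.3739
Critical value: ±1.645
p-value = 0.1695
Decision: fail to reject H₀

Answer: z = -1.3739, fail to reject H₀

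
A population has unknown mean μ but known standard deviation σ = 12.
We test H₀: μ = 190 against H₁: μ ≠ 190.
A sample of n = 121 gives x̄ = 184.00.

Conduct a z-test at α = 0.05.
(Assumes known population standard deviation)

Standard error: SE = σ/√n = 12/√121 = 1.0909
z-statistic: z = (x̄ - μ₀)/SE = (184.00 - 190)/1.0909 = -5.5000
Critical value: ±1.960
p-value < 0.0001
Decision: reject H₀

Answer: z = -5.5000, reject H₀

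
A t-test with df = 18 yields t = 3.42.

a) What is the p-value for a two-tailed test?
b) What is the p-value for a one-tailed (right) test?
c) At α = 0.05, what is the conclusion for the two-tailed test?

Using t-distribution with df = 18:
a) Two-tailed: p = 2×P(T > 3.42) = 0.0031
b) One-tailed: p = P(T > 3.42) = 0.0015
c) 0.0031 < 0.05, reject H₀

Answer: a) 0.0031, b) 0.0015, c) reject H₀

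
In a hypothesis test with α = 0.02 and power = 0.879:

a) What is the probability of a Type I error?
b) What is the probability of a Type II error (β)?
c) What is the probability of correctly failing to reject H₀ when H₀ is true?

Answer: a) 0.02, b) 0.121, c) 0.98

Derivation:
a) Type I error probability = α = 0.02
b) Power = P(reject H₀ | H₁ true) = 1 - β = 0.879, so Type II error probability = β = 1 - Power = 0.121
c) P(fail to reject H₀ | H₀ true) = 1 - α = 0.98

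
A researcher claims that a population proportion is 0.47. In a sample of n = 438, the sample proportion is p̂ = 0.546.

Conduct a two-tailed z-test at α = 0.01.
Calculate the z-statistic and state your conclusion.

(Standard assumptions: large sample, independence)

H₀: p = 0.47, H₁: p ≠ 0.47
Standard error: SE = √(p₀(1-p₀)/n) = √(0.47×0.53/438) = 0.023848
z-statistic: z = (p̂ - p₀)/SE = (0.546 - 0.47)/0.023848 = 3.1869
Critical value: z_0.005 = ±2.576
p-value = 0.0014
Decision: reject H₀ at α = 0.01

Answer: z = 3.1869, reject H₀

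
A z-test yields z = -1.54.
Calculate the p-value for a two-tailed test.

For z = -1.54:
p = 2×P(Z > |-1.54|) = 2×(1 - Φ(1.54)) = 0.1236

Answer: p-value ≈ 0.1236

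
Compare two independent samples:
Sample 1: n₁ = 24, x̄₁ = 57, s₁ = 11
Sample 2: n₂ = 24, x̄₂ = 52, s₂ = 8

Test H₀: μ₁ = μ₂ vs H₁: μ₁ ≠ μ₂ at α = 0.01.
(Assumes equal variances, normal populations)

Answer: t = 1.8009, fail to reject H₀

Derivation:
Pooled variance: s²_p = [23×11² + 23×8²]/(46) = 92.5000
s_p = 9.6177
SE = s_p×√(1/n₁ + 1/n₂) = 9.6177×√(1/24 + 1/24) = 2.7764
t = (x̄₁ - x̄₂)/SE = (57 - 52)/2.7764 = 1.8009
df = 46, t-critical = ±2.687
Decision: fail to reject H₀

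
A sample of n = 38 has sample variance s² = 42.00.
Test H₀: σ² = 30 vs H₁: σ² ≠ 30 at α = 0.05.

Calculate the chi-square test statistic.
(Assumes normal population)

Answer: χ² = 51.8000, fail to reject H₀

Derivation:
df = n - 1 = 37
χ² = (n-1)s²/σ₀² = 37×42.00/30 = 51.8000
Critical values: χ²_{0.975,37} = 22.106, χ²_{0.025,37} = 55.668
Rejection region: χ² < 22.106 or χ² > 55.668
Decision: fail to reject H₀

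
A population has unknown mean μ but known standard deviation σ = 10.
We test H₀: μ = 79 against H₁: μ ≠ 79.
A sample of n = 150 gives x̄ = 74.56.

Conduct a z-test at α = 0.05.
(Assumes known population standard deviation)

Answer: z = -5.4378, reject H₀

Derivation:
Standard error: SE = σ/√n = 10/√150 = 0.8165
z-statistic: z = (x̄ - μ₀)/SE = (74.56 - 79)/0.8165 = -5.4378
Critical value: ±1.960
p-value < 0.0001
Decision: reject H₀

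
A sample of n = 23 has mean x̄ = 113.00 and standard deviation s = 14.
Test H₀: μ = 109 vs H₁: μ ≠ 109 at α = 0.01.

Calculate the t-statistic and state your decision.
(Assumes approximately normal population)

df = n - 1 = 22
SE = s/√n = 14/√23 = 2.9192
t = (x̄ - μ₀)/SE = (113.00 - 109)/2.9192 = 1.3702
Critical value: t_{0.005,22} = ±2.819
p-value ≈ 0.1844
Decision: fail to reject H₀

Answer: t = 1.3702, fail to reject H₀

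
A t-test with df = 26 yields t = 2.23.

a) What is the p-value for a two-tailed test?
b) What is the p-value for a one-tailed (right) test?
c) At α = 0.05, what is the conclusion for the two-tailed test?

Using t-distribution with df = 26:
a) Two-tailed: p = 2×P(T > 2.23) = 0.0346
b) One-tailed: p = P(T > 2.23) = 0.0173
c) 0.0346 < 0.05, reject H₀

Answer: a) 0.0346, b) 0.0173, c) reject H₀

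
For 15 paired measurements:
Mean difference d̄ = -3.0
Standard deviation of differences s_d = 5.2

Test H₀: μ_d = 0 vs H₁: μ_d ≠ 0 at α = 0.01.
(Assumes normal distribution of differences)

df = n - 1 = 14
SE = s_d/√n = 5.2/√15 = 1.3426
t = d̄/SE = -3.0/1.3426 = -2.2345
Critical value: t_{0.005,14} = ±2.977
p-value ≈ 0.0423
Decision: fail to reject H₀

Answer: t = -2.2345, fail to reject H₀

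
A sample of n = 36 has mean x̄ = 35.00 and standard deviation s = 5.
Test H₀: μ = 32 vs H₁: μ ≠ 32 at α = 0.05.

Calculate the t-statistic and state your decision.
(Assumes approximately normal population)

df = n - 1 = 35
SE = s/√n = 5/√36 = 0.8333
t = (x̄ - μ₀)/SE = (35.00 - 32)/0.8333 = 3.6001
Critical value: t_{0.025,35} = ±2.030
p-value ≈ 0.0010
Decision: reject H₀

Answer: t = 3.6001, reject H₀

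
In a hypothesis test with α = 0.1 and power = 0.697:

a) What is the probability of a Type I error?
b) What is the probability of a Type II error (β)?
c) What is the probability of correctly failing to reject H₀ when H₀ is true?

Answer: a) 0.1, b) 0.303, c) 0.9

Derivation:
a) Type I error probability = α = 0.1
b) Power = P(reject H₀ | H₁ true) = 1 - β = 0.697, so Type II error probability = β = 1 - Power = 0.303
c) P(fail to reject H₀ | H₀ true) = 1 - α = 0.9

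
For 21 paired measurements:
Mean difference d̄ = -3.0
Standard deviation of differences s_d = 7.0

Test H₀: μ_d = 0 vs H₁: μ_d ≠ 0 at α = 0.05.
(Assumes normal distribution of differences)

df = n - 1 = 20
SE = s_d/√n = 7.0/√21 = 1.5275
t = d̄/SE = -3.0/1.5275 = -1.9640
Critical value: t_{0.025,20} = ±2.086
p-value ≈ 0.0636
Decision: fail to reject H₀

Answer: t = -1.9640, fail to reject H₀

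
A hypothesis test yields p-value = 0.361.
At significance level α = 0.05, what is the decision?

Compare p-value to α:
0.361 ≥ 0.05
Decision: fail to reject H₀

Answer: fail to reject H₀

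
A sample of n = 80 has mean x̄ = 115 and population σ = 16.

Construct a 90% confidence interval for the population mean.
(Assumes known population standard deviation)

Answer: (112.0573, 117.9427)

Derivation:
Confidence level: 90%, α = 0.1
z_0.05 = 1.645
SE = σ/√n = 16/√80 = 1.7889
Margin of error = 1.645 × 1.7889 = 2.9427
CI: x̄ ± margin = 115 ± 2.9427
CI: (112.0573, 117.9427)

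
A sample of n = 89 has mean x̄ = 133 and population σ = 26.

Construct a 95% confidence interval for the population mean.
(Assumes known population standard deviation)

Answer: (127.5982, 138.4018)

Derivation:
Confidence level: 95%, α = 0.05
z_0.025 = 1.960
SE = σ/√n = 26/√89 = 2.7560
Margin of error = 1.960 × 2.7560 = 5.4018
CI: x̄ ± margin = 133 ± 5.4018
CI: (127.5982, 138.4018)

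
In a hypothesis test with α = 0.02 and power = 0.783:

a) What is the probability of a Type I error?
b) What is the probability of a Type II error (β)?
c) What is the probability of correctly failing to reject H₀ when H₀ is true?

Answer: a) 0.02, b) 0.217, c) 0.98

Derivation:
a) Type I error probability = α = 0.02
b) Power = P(reject H₀ | H₁ true) = 1 - β = 0.783, so Type II error probability = β = 1 - Power = 0.217
c) P(fail to reject H₀ | H₀ true) = 1 - α = 0.98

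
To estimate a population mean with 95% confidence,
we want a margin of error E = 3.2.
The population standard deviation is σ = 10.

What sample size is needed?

z_0.025 = 1.960
n = (z×σ/E)² = (1.960×10/3.2)²
n = 37.5156
Round up: n = 38

Answer: n = 38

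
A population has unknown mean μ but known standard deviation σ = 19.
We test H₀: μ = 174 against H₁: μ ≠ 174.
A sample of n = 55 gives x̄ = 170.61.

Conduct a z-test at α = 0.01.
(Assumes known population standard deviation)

Answer: z = -1.3232, fail to reject H₀

Derivation:
Standard error: SE = σ/√n = 19/√55 = 2.5620
z-statistic: z = (x̄ - μ₀)/SE = (170.61 - 174)/2.5620 = -1.3232
Critical value: ±2.576
p-value = 0.1858
Decision: fail to reject H₀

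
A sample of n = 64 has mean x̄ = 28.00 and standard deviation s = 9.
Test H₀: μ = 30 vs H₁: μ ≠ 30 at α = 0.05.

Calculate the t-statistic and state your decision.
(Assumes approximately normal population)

Answer: t = -1.7778, fail to reject H₀

Derivation:
df = n - 1 = 63
SE = s/√n = 9/√64 = 1.1250
t = (x̄ - μ₀)/SE = (28.00 - 30)/1.1250 = -1.7778
Critical value: t_{0.025,63} = ±1.998
p-value ≈ 0.0803
Decision: fail to reject H₀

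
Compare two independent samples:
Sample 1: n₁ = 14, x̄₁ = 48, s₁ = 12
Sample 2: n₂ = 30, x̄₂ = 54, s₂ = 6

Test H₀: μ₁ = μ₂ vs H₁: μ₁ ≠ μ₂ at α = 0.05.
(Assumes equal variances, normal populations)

Pooled variance: s²_p = [13×12² + 29×6²]/(42) = 69.4286
s_p = 8.3324
SE = s_p×√(1/n₁ + 1/n₂) = 8.3324×√(1/14 + 1/30) = 2.6969
t = (x̄₁ - x̄₂)/SE = (48 - 54)/2.6969 = -2.2248
df = 42, t-critical = ±2.018
Decision: reject H₀

Answer: t = -2.2248, reject H₀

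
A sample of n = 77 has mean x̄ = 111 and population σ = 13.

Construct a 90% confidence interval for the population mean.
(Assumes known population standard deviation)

Confidence level: 90%, α = 0.1
z_0.05 = 1.645
SE = σ/√n = 13/√77 = 1.4815
Margin of error = 1.645 × 1.4815 = 2.4371
CI: x̄ ± margin = 111 ± 2.4371
CI: (108.5629, 113.4371)

Answer: (108.5629, 113.4371)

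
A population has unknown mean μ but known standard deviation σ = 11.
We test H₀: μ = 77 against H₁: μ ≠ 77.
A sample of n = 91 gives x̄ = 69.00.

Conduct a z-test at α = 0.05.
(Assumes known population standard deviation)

Standard error: SE = σ/√n = 11/√91 = 1.1531
z-statistic: z = (x̄ - μ₀)/SE = (69.00 - 77)/1.1531 = -6.9378
Critical value: ±1.960
p-value < 0.0001
Decision: reject H₀

Answer: z = -6.9378, reject H₀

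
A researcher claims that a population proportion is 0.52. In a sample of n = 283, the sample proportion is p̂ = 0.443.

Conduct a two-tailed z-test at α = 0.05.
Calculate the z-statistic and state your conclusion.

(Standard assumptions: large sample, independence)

H₀: p = 0.52, H₁: p ≠ 0.52
Standard error: SE = √(p₀(1-p₀)/n) = √(0.52×0.48/283) = 0.029698
z-statistic: z = (p̂ - p₀)/SE = (0.443 - 0.52)/0.029698 = -2.5928
Critical value: z_0.025 = ±1.960
p-value = 0.0095
Decision: reject H₀ at α = 0.05

Answer: z = -2.5928, reject H₀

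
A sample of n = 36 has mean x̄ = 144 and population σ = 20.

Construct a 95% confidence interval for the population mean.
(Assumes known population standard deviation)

Answer: (137.4667, 150.5333)

Derivation:
Confidence level: 95%, α = 0.05
z_0.025 = 1.960
SE = σ/√n = 20/√36 = 3.3333
Margin of error = 1.960 × 3.3333 = 6.5333
CI: x̄ ± margin = 144 ± 6.5333
CI: (137.4667, 150.5333)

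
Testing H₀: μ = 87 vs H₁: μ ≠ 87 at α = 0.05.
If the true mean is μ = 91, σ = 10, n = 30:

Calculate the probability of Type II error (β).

Answer: β ≈ 0.4087

Derivation:
SE = σ/√n = 10/√30 = 1.8257
Critical values: μ₀ ± z_0.025×SE = 87 ± 1.960×1.8257
Acceptance region: (83.4216, 90.5784)
Under H₁ (μ = 91): z_high = (90.5784 - 91)/1.8257 = -0.2309, z_low = (83.4216 - 91)/1.8257 = -4.1510
β = P(not reject | H₁) = Φ(-0.2309) - Φ(-4.1510) ≈ 0.4087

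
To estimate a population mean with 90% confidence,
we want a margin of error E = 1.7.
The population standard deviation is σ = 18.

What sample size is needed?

z_0.05 = 1.645
n = (z×σ/E)² = (1.645×18/1.7)²
n = 303.3744
Round up: n = 304

Answer: n = 304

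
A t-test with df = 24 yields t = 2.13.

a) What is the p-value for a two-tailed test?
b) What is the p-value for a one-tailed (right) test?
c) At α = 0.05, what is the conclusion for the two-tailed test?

Answer: a) 0.0436, b) 0.0218, c) reject H₀

Derivation:
Using t-distribution with df = 24:
a) Two-tailed: p = 2×P(T > 2.13) = 0.0436
b) One-tailed: p = P(T > 2.13) = 0.0218
c) 0.0436 < 0.05, reject H₀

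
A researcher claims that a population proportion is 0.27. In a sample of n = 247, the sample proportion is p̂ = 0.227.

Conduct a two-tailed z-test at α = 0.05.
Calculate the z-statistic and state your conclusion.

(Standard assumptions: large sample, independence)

Answer: z = -1.5222, fail to reject H₀

Derivation:
H₀: p = 0.27, H₁: p ≠ 0.27
Standard error: SE = √(p₀(1-p₀)/n) = √(0.27×0.73/247) = 0.028248
z-statistic: z = (p̂ - p₀)/SE = (0.227 - 0.27)/0.028248 = -1.5222
Critical value: z_0.025 = ±1.960
p-value = 0.1280
Decision: fail to reject H₀ at α = 0.05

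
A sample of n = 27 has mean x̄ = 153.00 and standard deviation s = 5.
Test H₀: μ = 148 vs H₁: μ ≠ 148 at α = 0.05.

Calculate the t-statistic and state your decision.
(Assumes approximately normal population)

Answer: t = 5.1959, reject H₀

Derivation:
df = n - 1 = 26
SE = s/√n = 5/√27 = 0.9623
t = (x̄ - μ₀)/SE = (153.00 - 148)/0.9623 = 5.1959
Critical value: t_{0.025,26} = ±2.056
p-value < 0.0001
Decision: reject H₀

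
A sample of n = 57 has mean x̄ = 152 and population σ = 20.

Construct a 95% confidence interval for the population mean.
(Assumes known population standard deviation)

Answer: (146.8078, 157.1922)

Derivation:
Confidence level: 95%, α = 0.05
z_0.025 = 1.960
SE = σ/√n = 20/√57 = 2.6491
Margin of error = 1.960 × 2.6491 = 5.1922
CI: x̄ ± margin = 152 ± 5.1922
CI: (146.8078, 157.1922)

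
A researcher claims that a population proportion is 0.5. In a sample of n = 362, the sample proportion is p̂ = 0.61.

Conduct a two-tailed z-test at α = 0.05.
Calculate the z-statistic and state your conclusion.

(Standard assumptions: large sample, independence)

Answer: z = 4.1859, reject H₀

Derivation:
H₀: p = 0.5, H₁: p ≠ 0.5
Standard error: SE = √(p₀(1-p₀)/n) = √(0.5×0.5/362) = 0.026279
z-statistic: z = (p̂ - p₀)/SE = (0.61 - 0.5)/0.026279 = 4.1859
Critical value: z_0.025 = ±1.960
p-value < 0.0001
Decision: reject H₀ at α = 0.05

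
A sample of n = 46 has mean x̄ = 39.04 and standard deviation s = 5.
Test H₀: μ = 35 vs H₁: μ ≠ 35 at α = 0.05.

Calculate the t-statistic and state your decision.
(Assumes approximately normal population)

Answer: t = 5.4802, reject H₀

Derivation:
df = n - 1 = 45
SE = s/√n = 5/√46 = 0.7372
t = (x̄ - μ₀)/SE = (39.04 - 35)/0.7372 = 5.4802
Critical value: t_{0.025,45} = ±2.014
p-value < 0.0001
Decision: reject H₀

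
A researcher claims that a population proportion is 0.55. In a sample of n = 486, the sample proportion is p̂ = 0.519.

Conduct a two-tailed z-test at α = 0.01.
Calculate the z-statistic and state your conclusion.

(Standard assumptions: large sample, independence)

Answer: z = -1.3737, fail to reject H₀

Derivation:
H₀: p = 0.55, H₁: p ≠ 0.55
Standard error: SE = √(p₀(1-p₀)/n) = √(0.55×0.45/486) = 0.022567
z-statistic: z = (p̂ - p₀)/SE = (0.519 - 0.55)/0.022567 = -1.3737
Critical value: z_0.005 = ±2.576
p-value = 0.1695
Decision: fail to reject H₀ at α = 0.01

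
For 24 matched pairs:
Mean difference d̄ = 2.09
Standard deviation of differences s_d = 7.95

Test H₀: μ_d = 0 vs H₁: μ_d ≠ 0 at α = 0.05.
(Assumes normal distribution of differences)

Answer: t = 1.2879, fail to reject H₀

Derivation:
df = n - 1 = 23
SE = s_d/√n = 7.95/√24 = 1.6228
t = d̄/SE = 2.09/1.6228 = 1.2879
Critical value: t_{0.025,23} = ±2.069
p-value ≈ 0.2106
Decision: fail to reject H₀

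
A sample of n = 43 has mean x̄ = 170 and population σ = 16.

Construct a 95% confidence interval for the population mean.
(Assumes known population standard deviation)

Answer: (165.2176, 174.7824)

Derivation:
Confidence level: 95%, α = 0.05
z_0.025 = 1.960
SE = σ/√n = 16/√43 = 2.4400
Margin of error = 1.960 × 2.4400 = 4.7824
CI: x̄ ± margin = 170 ± 4.7824
CI: (165.2176, 174.7824)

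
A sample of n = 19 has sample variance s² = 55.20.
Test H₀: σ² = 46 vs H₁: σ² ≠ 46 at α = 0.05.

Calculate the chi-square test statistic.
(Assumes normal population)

df = n - 1 = 18
χ² = (n-1)s²/σ₀² = 18×55.20/46 = 21.6000
Critical values: χ²_{0.975,18} = 8.231, χ²_{0.025,18} = 31.526
Rejection region: χ² < 8.231 or χ² > 31.526
Decision: fail to reject H₀

Answer: χ² = 21.6000, fail to reject H₀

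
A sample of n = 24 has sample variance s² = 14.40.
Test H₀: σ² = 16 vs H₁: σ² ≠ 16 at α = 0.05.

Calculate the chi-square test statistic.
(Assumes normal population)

df = n - 1 = 23
χ² = (n-1)s²/σ₀² = 23×14.40/16 = 20.7000
Critical values: χ²_{0.975,23} = 11.689, χ²_{0.025,23} = 38.076
Rejection region: χ² < 11.689 or χ² > 38.076
Decision: fail to reject H₀

Answer: χ² = 20.7000, fail to reject H₀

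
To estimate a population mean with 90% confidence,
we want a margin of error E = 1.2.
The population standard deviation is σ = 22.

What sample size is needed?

Answer: n = 910

Derivation:
z_0.05 = 1.645
n = (z×σ/E)² = (1.645×22/1.2)²
n = 909.5251
Round up: n = 910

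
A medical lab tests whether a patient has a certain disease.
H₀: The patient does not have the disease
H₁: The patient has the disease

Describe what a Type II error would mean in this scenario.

Answer: Failing to diagnose a patient who actually has the disease (false negative)

Derivation:
A Type I error (probability α) occurs when we reject a true H₀.
A Type II error (probability β) occurs when we fail to reject a false H₀.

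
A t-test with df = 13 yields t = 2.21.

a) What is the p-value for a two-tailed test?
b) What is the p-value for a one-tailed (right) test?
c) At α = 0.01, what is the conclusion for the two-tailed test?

Using t-distribution with df = 13:
a) Two-tailed: p = 2×P(T > 2.21) = 0.0457
b) One-tailed: p = P(T > 2.21) = 0.0228
c) 0.0457 ≥ 0.01, fail to reject H₀

Answer: a) 0.0457, b) 0.0228, c) fail to reject H₀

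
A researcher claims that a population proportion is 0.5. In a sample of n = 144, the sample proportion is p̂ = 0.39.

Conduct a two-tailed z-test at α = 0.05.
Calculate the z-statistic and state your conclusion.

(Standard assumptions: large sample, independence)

H₀: p = 0.5, H₁: p ≠ 0.5
Standard error: SE = √(p₀(1-p₀)/n) = √(0.5×0.5/144) = 0.041667
z-statistic: z = (p̂ - p₀)/SE = (0.39 - 0.5)/0.041667 = -2.6400
Critical value: z_0.025 = ±1.960
p-value = 0.0083
Decision: reject H₀ at α = 0.05

Answer: z = -2.6400, reject H₀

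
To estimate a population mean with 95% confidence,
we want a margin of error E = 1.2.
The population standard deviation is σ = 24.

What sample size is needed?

z_0.025 = 1.960
n = (z×σ/E)² = (1.960×24/1.2)²
n = 1536.6400
Round up: n = 1537

Answer: n = 1537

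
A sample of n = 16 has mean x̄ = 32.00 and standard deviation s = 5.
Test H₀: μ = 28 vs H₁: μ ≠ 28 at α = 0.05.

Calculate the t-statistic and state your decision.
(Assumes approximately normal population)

df = n - 1 = 15
SE = s/√n = 5/√16 = 1.2500
t = (x̄ - μ₀)/SE = (32.00 - 28)/1.2500 = 3.2000
Critical value: t_{0.025,15} = ±2.131
p-value ≈ 0.0060
Decision: reject H₀

Answer: t = 3.2000, reject H₀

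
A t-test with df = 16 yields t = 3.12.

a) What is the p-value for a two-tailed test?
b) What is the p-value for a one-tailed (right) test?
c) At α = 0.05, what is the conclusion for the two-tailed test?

Using t-distribution with df = 16:
a) Two-tailed: p = 2×P(T > 3.12) = 0.0066
b) One-tailed: p = P(T > 3.12) = 0.0033
c) 0.0066 < 0.05, reject H₀

Answer: a) 0.0066, b) 0.0033, c) reject H₀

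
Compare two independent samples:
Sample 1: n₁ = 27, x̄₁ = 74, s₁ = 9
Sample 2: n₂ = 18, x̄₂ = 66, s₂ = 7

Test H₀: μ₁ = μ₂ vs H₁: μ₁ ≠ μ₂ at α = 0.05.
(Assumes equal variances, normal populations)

Pooled variance: s²_p = [26×9² + 17×7²]/(43) = 68.3488
s_p = 8.2673
SE = s_p×√(1/n₁ + 1/n₂) = 8.2673×√(1/27 + 1/18) = 2.5157
t = (x̄₁ - x̄₂)/SE = (74 - 66)/2.5157 = 3.1800
df = 43, t-critical = ±2.017
Decision: reject H₀

Answer: t = 3.1800, reject H₀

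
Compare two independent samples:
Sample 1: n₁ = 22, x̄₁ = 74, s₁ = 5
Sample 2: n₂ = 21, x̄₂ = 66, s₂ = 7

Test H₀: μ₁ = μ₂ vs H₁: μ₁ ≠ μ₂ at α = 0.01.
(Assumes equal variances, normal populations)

Pooled variance: s²_p = [21×5² + 20×7²]/(41) = 36.7073
s_p = 6.0587
SE = s_p×√(1/n₁ + 1/n₂) = 6.0587×√(1/22 + 1/21) = 1.8484
t = (x̄₁ - x̄₂)/SE = (74 - 66)/1.8484 = 4.3281
df = 41, t-critical = ±2.701
Decision: reject H₀

Answer: t = 4.3281, reject H₀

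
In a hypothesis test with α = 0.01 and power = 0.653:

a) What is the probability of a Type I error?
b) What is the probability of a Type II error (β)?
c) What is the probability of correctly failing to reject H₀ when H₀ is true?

Answer: a) 0.01, b) 0.347, c) 0.99

Derivation:
a) Type I error probability = α = 0.01
b) Power = P(reject H₀ | H₁ true) = 1 - β = 0.653, so Type II error probability = β = 1 - Power = 0.347
c) P(fail to reject H₀ | H₀ true) = 1 - α = 0.99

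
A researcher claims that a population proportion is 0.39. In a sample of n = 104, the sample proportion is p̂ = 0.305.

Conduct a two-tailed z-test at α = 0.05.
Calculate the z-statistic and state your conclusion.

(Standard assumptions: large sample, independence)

H₀: p = 0.39, H₁: p ≠ 0.39
Standard error: SE = √(p₀(1-p₀)/n) = √(0.39×0.61/104) = 0.047828
z-statistic: z = (p̂ - p₀)/SE = (0.305 - 0.39)/0.047828 = -1.7772
Critical value: z_0.025 = ±1.960
p-value = 0.0755
Decision: fail to reject H₀ at α = 0.05

Answer: z = -1.7772, fail to reject H₀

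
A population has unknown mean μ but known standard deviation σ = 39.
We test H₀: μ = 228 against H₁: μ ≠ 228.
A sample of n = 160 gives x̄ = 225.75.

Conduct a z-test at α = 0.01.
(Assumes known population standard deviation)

Standard error: SE = σ/√n = 39/√160 = 3.0832
z-statistic: z = (x̄ - μ₀)/SE = (225.75 - 228)/3.0832 = -0.7298
Critical value: ±2.576
p-value = 0.4655
Decision: fail to reject H₀

Answer: z = -0.7298, fail to reject H₀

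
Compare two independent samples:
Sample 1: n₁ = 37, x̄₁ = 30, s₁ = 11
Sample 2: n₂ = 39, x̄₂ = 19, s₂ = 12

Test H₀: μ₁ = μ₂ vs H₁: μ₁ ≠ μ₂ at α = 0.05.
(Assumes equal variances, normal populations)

Pooled variance: s²_p = [36×11² + 38×12²]/(74) = 132.8108
s_p = 11.5244
SE = s_p×√(1/n₁ + 1/n₂) = 11.5244×√(1/37 + 1/39) = 2.6448
t = (x̄₁ - x̄₂)/SE = (30 - 19)/2.6448 = 4.1591
df = 74, t-critical = ±1.993
Decision: reject H₀

Answer: t = 4.1591, reject H₀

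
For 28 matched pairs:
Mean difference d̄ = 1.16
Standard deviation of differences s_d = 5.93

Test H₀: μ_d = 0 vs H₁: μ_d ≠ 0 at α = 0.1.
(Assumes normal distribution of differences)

df = n - 1 = 27
SE = s_d/√n = 5.93/√28 = 1.1207
t = d̄/SE = 1.16/1.1207 = 1.0351
Critical value: t_{0.05,27} = ±1.703
p-value ≈ 0.3098
Decision: fail to reject H₀

Answer: t = 1.0351, fail to reject H₀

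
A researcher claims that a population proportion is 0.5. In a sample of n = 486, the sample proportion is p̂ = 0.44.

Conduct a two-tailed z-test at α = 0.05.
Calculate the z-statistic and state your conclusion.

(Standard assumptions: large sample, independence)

Answer: z = -2.6455, reject H₀

Derivation:
H₀: p = 0.5, H₁: p ≠ 0.5
Standard error: SE = √(p₀(1-p₀)/n) = √(0.5×0.5/486) = 0.022680
z-statistic: z = (p̂ - p₀)/SE = (0.44 - 0.5)/0.022680 = -2.6455
Critical value: z_0.025 = ±1.960
p-value = 0.0082
Decision: reject H₀ at α = 0.05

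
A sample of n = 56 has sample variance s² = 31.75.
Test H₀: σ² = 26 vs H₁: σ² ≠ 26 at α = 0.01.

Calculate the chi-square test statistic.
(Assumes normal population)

df = n - 1 = 55
χ² = (n-1)s²/σ₀² = 55×31.75/26 = 67.1635
Critical values: χ²_{0.995,55} = 31.735, χ²_{0.005,55} = 85.749
Rejection region: χ² < 31.735 or χ² > 85.749
Decision: fail to reject H₀

Answer: χ² = 67.1635, fail to reject H₀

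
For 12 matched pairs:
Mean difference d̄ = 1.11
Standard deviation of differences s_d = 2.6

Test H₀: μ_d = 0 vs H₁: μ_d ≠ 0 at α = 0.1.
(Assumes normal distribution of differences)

Answer: t = 1.4788, fail to reject H₀

Derivation:
df = n - 1 = 11
SE = s_d/√n = 2.6/√12 = 0.7506
t = d̄/SE = 1.11/0.7506 = 1.4788
Critical value: t_{0.05,11} = ±1.796
p-value ≈ 0.1672
Decision: fail to reject H₀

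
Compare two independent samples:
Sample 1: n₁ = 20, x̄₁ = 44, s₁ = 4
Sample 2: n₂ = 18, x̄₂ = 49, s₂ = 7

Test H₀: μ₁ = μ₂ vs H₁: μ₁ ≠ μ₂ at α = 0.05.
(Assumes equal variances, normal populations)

Pooled variance: s²_p = [19×4² + 17×7²]/(36) = 31.5833
s_p = 5.6199
SE = s_p×√(1/n₁ + 1/n₂) = 5.6199×√(1/20 + 1/18) = 1.8259
t = (x̄₁ - x̄₂)/SE = (44 - 49)/1.8259 = -2.7384
df = 36, t-critical = ±2.028
Decision: reject H₀

Answer: t = -2.7384, reject H₀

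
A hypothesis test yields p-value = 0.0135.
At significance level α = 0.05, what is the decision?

Answer: reject H₀

Derivation:
Compare p-value to α:
0.0135 < 0.05
Decision: reject H₀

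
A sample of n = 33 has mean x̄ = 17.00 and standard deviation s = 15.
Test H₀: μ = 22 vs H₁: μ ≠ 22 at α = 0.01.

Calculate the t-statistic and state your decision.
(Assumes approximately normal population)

Answer: t = -1.9148, fail to reject H₀

Derivation:
df = n - 1 = 32
SE = s/√n = 15/√33 = 2.6112
t = (x̄ - μ₀)/SE = (17.00 - 22)/2.6112 = -1.9148
Critical value: t_{0.005,32} = ±2.738
p-value ≈ 0.0645
Decision: fail to reject H₀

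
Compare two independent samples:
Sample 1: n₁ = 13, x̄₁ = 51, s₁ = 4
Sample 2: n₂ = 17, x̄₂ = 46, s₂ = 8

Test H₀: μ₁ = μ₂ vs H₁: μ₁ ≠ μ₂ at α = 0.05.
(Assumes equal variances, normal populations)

Answer: t = 2.0593, reject H₀

Derivation:
Pooled variance: s²_p = [12×4² + 16×8²]/(28) = 43.4286
s_p = 6.5900
SE = s_p×√(1/n₁ + 1/n₂) = 6.5900×√(1/13 + 1/17) = 2.4280
t = (x̄₁ - x̄₂)/SE = (51 - 46)/2.4280 = 2.0593
df = 28, t-critical = ±2.048
Decision: reject H₀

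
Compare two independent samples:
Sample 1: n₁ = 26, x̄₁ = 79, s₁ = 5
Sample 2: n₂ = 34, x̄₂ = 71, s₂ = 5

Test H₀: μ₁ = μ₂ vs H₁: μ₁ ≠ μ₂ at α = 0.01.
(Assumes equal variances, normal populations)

Answer: t = 6.1416, reject H₀

Derivation:
Pooled variance: s²_p = [25×5² + 33×5²]/(58) = 25.0000
s_p = 5.0000
SE = s_p×√(1/n₁ + 1/n₂) = 5.0000×√(1/26 + 1/34) = 1.3026
t = (x̄₁ - x̄₂)/SE = (79 - 71)/1.3026 = 6.1416
df = 58, t-critical = ±2.663
Decision: reject H₀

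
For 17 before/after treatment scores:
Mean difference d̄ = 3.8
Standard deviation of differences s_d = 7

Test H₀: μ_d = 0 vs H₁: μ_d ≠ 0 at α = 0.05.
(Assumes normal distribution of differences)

df = n - 1 = 16
SE = s_d/√n = 7/√17 = 1.6977
t = d̄/SE = 3.8/1.6977 = 2.2383
Critical value: t_{0.025,16} = ±2.120
p-value ≈ 0.0398
Decision: reject H₀

Answer: t = 2.2383, reject H₀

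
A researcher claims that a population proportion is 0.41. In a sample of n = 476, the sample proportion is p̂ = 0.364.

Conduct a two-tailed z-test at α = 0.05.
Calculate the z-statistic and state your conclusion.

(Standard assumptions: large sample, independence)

H₀: p = 0.41, H₁: p ≠ 0.41
Standard error: SE = √(p₀(1-p₀)/n) = √(0.41×0.59/476) = 0.022543
z-statistic: z = (p̂ - p₀)/SE = (0.364 - 0.41)/0.022543 = -2.0405
Critical value: z_0.025 = ±1.960
p-value = 0.0413
Decision: reject H₀ at α = 0.05

Answer: z = -2.0405, reject H₀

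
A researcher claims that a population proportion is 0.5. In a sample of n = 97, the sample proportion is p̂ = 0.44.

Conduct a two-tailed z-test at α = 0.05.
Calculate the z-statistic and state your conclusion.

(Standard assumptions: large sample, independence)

H₀: p = 0.5, H₁: p ≠ 0.5
Standard error: SE = √(p₀(1-p₀)/n) = √(0.5×0.5/97) = 0.050767
z-statistic: z = (p̂ - p₀)/SE = (0.44 - 0.5)/0.050767 = -1.1819
Critical value: z_0.025 = ±1.960
p-value = 0.2372
Decision: fail to reject H₀ at α = 0.05

Answer: z = -1.1819, fail to reject H₀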